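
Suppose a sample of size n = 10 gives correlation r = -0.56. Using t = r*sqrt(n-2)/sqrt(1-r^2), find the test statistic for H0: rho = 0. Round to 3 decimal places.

1 − r² = 1 − 0.3136 = 0.6864;  √(1−r²) = 0.828493
√(n−2) = √8 = 2.828427
t = r·√(n−2)/√(1−r²) = -0.56 · 2.828427 / 0.828493 = -1.912

-1.912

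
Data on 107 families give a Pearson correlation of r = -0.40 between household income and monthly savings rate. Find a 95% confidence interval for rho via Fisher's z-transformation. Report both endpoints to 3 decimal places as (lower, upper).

z_r = atanh(-0.40) = -0.423649;  SE = 1/√(n−3) = 1/√104 = 0.098058
z-limits: -0.423649 ± 1.960·0.098058 = -0.423649 ± 0.192194 = [-0.615843, -0.231455]
ρ-limits: (tanh -0.615843, tanh -0.231455) = (-0.548, -0.227)

(-0.548, -0.227)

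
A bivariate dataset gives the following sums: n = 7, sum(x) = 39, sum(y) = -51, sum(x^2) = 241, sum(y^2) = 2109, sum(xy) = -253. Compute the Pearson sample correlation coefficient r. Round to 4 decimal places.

S_xy = nΣxy − ΣxΣy = 7·(-253) − 39·(-51) = -1771 − (-1989) = 218
S_xx = nΣx² − (Σx)² = 7·241 − 39² = 1687 − 1521 = 166
S_yy = nΣy² − (Σy)² = 7·2109 − (-51)² = 14763 − 2601 = 12162
r = S_xy / √(S_xx·S_yy) = 218 / √(166·12162) = 218 / √2018892 = 218 / 1420.8772 = 0.1534

0.1534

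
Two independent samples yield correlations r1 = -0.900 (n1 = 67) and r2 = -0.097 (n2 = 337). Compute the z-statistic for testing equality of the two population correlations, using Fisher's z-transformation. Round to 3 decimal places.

z1 = atanh(-0.900) = -1.472219,  z2 = atanh(-0.097) = -0.097306
SE = √(1/(n1−3) + 1/(n2−3)) = √(1/64 + 1/334) = √(0.0156250 + 0.0029940) = √0.0186190 = 0.136451
z = (z1 − z2)/SE = (-1.472219 − (-0.097306)) / 0.136451 = -1.374913 / 0.136451 = -10.076

-10.076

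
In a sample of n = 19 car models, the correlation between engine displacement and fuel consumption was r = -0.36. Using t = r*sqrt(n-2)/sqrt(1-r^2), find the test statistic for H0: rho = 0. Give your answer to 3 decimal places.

-1.591

1 − r² = 1 − 0.1296 = 0.8704;  √(1−r²) = 0.932952
√(n−2) = √17 = 4.123106
t = r·√(n−2)/√(1−r²) = -0.36 · 4.123106 / 0.932952 = -1.591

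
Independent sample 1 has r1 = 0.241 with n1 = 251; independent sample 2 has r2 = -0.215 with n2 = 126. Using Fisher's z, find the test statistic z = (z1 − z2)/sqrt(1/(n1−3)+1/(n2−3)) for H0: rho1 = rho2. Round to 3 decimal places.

4.210

z1 = atanh(0.241) = 0.245836,  z2 = atanh(-0.215) = -0.218408
SE = √(1/(n1−3) + 1/(n2−3)) = √(1/248 + 1/123) = √(0.0040323 + 0.0081301) = √0.0121624 = 0.110283
z = (z1 − z2)/SE = (0.245836 − (-0.218408)) / 0.110283 = 0.464244 / 0.110283 = 4.210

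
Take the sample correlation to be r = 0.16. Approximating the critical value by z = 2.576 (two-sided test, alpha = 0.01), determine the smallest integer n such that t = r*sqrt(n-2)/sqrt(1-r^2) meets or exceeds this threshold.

255

r√(n−2)/√(1−r²) ≥ 2.576  ⇔  n−2 ≥ (2.576)²·(1−r²)/r²
(1−r²)/r² = (1−0.0256)/0.0256 = 38.0625
n ≥ 2 + 6.635776·38.0625 = 2 + 252.5742 = 254.5742
⌈254.5742⌉ = 255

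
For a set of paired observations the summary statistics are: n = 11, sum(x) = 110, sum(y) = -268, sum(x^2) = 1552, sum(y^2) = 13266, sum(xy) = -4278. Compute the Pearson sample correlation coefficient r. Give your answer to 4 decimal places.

-0.9158

S_xy = nΣxy − ΣxΣy = 11·(-4278) − 110·(-268) = -47058 − (-29480) = -17578
S_xx = nΣx² − (Σx)² = 11·1552 − 110² = 17072 − 12100 = 4972
S_yy = nΣy² − (Σy)² = 11·13266 − (-268)² = 145926 − 71824 = 74102
r = S_xy / √(S_xx·S_yy) = -17578 / √(4972·74102) = -17578 / √368435144 = -17578 / 19194.6645 = -0.9158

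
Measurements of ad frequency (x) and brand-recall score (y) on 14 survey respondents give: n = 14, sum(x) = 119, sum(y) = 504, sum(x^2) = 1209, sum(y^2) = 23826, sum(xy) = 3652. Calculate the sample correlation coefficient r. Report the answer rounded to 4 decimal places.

-0.5966

S_xy = nΣxy − ΣxΣy = 14·3652 − 119·504 = 51128 − 59976 = -8848
S_xx = nΣx² − (Σx)² = 14·1209 − 119² = 16926 − 14161 = 2765
S_yy = nΣy² − (Σy)² = 14·23826 − 504² = 333564 − 254016 = 79548
r = S_xy / √(S_xx·S_yy) = -8848 / √(2765·79548) = -8848 / √219950220 = -8848 / 14830.7188 = -0.5966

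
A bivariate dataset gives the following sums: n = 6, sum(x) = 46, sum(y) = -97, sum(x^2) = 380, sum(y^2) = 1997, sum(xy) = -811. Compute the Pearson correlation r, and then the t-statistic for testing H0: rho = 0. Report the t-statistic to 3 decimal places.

-1.588

S_xy = nΣxy − ΣxΣy = 6·(-811) − 46·(-97) = -4866 − (-4462) = -404
S_xx = nΣx² − (Σx)² = 6·380 − 46² = 2280 − 2116 = 164
S_yy = nΣy² − (Σy)² = 6·1997 − (-97)² = 11982 − 9409 = 2573
r = S_xy / √(S_xx·S_yy) = -404 / √(164·2573) = -404 / √421972 = -404 / 649.5937 = -0.6219
t = r·√(n−2)/√(1−r²) = -0.6219·√4 / √(1−0.386760) = -1.243800 / 0.783096 = -1.588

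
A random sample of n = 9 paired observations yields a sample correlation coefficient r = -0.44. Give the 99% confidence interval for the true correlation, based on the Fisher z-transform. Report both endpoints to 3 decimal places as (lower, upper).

(-0.909, 0.522)

Fisher z: z_r = atanh(r) = ½·ln((1+(-0.44))/(1−(-0.44))) = -0.472231
SE(z) = 1/√(n−3) = 1/√6 = 0.408248
99% ⇒ z* = 2.576; margin = 2.576·0.408248 = 1.051647
CI on z-scale: (-1.523878, 0.579416)
Back-transform: tanh(-1.523878) = -0.909371, tanh(0.579416) = 0.522241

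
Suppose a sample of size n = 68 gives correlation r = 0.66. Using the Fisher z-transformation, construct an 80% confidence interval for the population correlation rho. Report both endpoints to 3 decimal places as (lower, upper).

z_r = atanh(0.66) = 0.792814;  SE = 1/√(n−3) = 1/√65 = 0.124035
z-limits: 0.792814 ± 1.282·0.124035 = 0.792814 ± 0.159013 = [0.633801, 0.951827]
ρ-limits: (tanh 0.633801, tanh 0.951827) = (0.561, 0.741)

(0.561, 0.741)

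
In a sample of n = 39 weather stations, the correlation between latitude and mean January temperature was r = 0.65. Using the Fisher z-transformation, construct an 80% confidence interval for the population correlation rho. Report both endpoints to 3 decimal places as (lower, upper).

z_r = atanh(0.65) = 0.775299;  SE = 1/√(n−3) = 1/√36 = 0.166667
z-limits: 0.775299 ± 1.282·0.166667 = 0.775299 ± 0.213667 = [0.561632, 0.988966]
ρ-limits: (tanh 0.561632, tanh 0.988966) = (0.509, 0.757)

(0.509, 0.757)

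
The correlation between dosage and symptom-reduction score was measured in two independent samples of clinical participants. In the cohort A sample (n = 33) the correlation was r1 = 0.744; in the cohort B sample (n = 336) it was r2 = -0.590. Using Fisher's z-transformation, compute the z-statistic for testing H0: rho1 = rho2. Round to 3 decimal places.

z1 = atanh(0.744) = 0.959380,  z2 = atanh(-0.590) = -0.677666
SE = √(1/(n1−3) + 1/(n2−3)) = √(1/30 + 1/333) = √(0.0333333 + 0.0030030) = √0.0363363 = 0.190621
z = (z1 − z2)/SE = (0.959380 − (-0.677666)) / 0.190621 = 1.637046 / 0.190621 = 8.588

8.588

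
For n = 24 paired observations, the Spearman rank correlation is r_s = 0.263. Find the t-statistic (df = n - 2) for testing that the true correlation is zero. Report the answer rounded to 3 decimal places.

t = r_s·√(n−2) / √(1−r_s²) with r_s = 0.263, n = 24
  = 0.263·√22 / √(1 − 0.069169)
  = 0.263·4.690416 / 0.964796
  = 1.233579 / 0.964796 = 1.279

1.279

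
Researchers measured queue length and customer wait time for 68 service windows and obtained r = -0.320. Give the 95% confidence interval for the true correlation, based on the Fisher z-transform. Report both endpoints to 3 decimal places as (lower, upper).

(-0.519, -0.088)

Fisher z: z_r = atanh(r) = ½·ln((1+(-0.320))/(1−(-0.320))) = -0.331647
SE(z) = 1/√(n−3) = 1/√65 = 0.124035
95% ⇒ z* = 1.960; margin = 1.960·0.124035 = 0.243109
CI on z-scale: (-0.574756, -0.088538)
Back-transform: tanh(-0.574756) = -0.518844, tanh(-0.088538) = -0.088307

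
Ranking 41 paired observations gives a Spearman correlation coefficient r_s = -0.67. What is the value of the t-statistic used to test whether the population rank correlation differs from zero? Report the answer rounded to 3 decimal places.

1 − r_s² = 1 − 0.4489 = 0.5511;  √(1−r_s²) = 0.742361
√(n−2) = √39 = 6.244998
t = r_s·√(n−2)/√(1−r_s²) = -0.67 · 6.244998 / 0.742361 = -5.636

-5.636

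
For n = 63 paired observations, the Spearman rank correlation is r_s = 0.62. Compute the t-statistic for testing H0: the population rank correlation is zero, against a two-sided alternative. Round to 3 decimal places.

1 − r_s² = 1 − 0.3844 = 0.6156;  √(1−r_s²) = 0.784602
√(n−2) = √61 = 7.810250
t = r_s·√(n−2)/√(1−r_s²) = 0.62 · 7.810250 / 0.784602 = 6.172

6.172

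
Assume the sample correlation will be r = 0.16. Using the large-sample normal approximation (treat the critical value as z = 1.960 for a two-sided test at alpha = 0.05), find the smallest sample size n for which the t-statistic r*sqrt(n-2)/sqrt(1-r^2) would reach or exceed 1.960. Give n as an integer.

149

Need r·√(n−2)/√(1−r²) ≥ 1.960
√(n−2) ≥ 1.960·√(1−0.0256) / 0.16 = 1.960·0.987117 / 0.16 = 12.0922
n−2 ≥ 146.2213  ⇒  n ≥ 148.2213
Smallest integer n = 149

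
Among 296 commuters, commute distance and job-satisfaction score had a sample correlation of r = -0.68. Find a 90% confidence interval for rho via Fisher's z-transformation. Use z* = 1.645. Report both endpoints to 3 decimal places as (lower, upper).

Fisher z: z_r = atanh(r) = ½·ln((1+(-0.68))/(1−(-0.68))) = -0.829114
SE(z) = 1/√(n−3) = 1/√293 = 0.058421
90% ⇒ z* = 1.645; margin = 1.645·0.058421 = 0.096103
CI on z-scale: (-0.925217, -0.733011)
Back-transform: tanh(-0.925217) = -0.728356, tanh(-0.733011) = -0.624904

(-0.728, -0.625)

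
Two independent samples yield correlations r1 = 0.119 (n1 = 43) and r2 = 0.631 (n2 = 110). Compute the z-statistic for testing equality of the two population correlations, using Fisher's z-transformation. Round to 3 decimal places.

-3.364

Fisher z-transforms: z1 = atanh(0.119) = 0.119567, z2 = atanh(0.631) = 0.743076; difference d = -0.623509
Var(d) = 1/40 + 1/107 = 0.0250000 + 0.0093458 = 0.0343458
z = d/√Var(d) = -0.623509 / √0.0343458 = -0.623509 / 0.185326 = -3.364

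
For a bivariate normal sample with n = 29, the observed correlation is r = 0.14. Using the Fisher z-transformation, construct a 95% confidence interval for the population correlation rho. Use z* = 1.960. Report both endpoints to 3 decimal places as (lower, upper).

Fisher z: z_r = atanh(r) = ½·ln((1+0.14)/(1−0.14)) = 0.140926
SE(z) = 1/√(n−3) = 1/√26 = 0.196116
95% ⇒ z* = 1.960; margin = 1.960·0.196116 = 0.384387
CI on z-scale: (-0.243461, 0.525313)
Back-transform: tanh(-0.243461) = -0.238762, tanh(0.525313) = 0.481790

(-0.239, 0.482)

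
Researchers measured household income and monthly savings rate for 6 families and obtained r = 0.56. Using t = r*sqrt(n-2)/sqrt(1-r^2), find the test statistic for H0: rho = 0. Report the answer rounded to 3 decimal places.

t = r·√(n−2) / √(1−r²) with r = 0.56, n = 6
  = 0.56·√4 / √(1 − 0.3136)
  = 0.56·2.000000 / 0.828493
  = 1.120000 / 0.828493 = 1.352

1.352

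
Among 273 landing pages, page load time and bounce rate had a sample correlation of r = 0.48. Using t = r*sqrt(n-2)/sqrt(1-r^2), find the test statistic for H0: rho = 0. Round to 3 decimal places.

t = r·√(n−2) / √(1−r²) with r = 0.48, n = 273
  = 0.48·√271 / √(1 − 0.2304)
  = 0.48·16.462078 / 0.877268
  = 7.901797 / 0.877268 = 9.007

9.007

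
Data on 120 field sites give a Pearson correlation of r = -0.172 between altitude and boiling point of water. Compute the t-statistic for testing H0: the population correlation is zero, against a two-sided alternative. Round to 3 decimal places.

-1.897

1 − r² = 1 − 0.029584 = 0.970416;  √(1−r²) = 0.985097
√(n−2) = √118 = 10.862780
t = r·√(n−2)/√(1−r²) = -0.172 · 10.862780 / 0.985097 = -1.897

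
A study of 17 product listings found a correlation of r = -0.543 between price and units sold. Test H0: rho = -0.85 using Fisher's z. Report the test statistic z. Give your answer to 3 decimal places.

Fisher z: atanh(-0.543) = -0.608400, atanh(-0.85) = -1.256153
z = (z_r − z_0)·√(n−3) = (-0.608400 − (-1.256153))·√14 = 0.647753 · 3.741657 = 2.424

2.424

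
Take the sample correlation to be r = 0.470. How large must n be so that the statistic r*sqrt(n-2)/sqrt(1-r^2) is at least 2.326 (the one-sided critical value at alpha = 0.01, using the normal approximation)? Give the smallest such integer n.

Need r·√(n−2)/√(1−r²) ≥ 2.326
√(n−2) ≥ 2.326·√(1−0.220900) / 0.470 = 2.326·0.882666 / 0.470 = 4.3683
n−2 ≥ 19.0820  ⇒  n ≥ 21.0820
Smallest integer n = 22

22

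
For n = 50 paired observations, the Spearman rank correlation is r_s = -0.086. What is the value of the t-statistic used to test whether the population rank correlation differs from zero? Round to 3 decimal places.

-0.598

1 − r_s² = 1 − 0.007396 = 0.992604;  √(1−r_s²) = 0.996295
√(n−2) = √48 = 6.928203
t = r_s·√(n−2)/√(1−r_s²) = -0.086 · 6.928203 / 0.996295 = -0.598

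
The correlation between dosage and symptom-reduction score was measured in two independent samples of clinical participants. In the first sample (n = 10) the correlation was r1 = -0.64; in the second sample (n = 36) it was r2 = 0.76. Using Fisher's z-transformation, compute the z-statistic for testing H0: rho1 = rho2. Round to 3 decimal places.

Fisher z-transforms: z1 = atanh(-0.64) = -0.758174, z2 = atanh(0.76) = 0.996215; difference d = -1.754389
Var(d) = 1/7 + 1/33 = 0.1428571 + 0.0303030 = 0.1731601
z = d/√Var(d) = -1.754389 / √0.1731601 = -1.754389 / 0.416125 = -4.216

-4.216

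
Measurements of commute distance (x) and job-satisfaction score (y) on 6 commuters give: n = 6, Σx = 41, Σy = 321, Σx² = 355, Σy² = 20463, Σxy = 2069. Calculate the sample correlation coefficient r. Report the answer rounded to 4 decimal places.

Numerator: nΣxy − (Σx)(Σy) = 6·2069 − (41)(321) = -747
Denominator: √[(nΣx²−(Σx)²)(nΣy²−(Σy)²)]
  nΣx²−(Σx)² = 6·355 − 1681 = 449;  nΣy²−(Σy)² = 6·20463 − 103041 = 19737
  √(449·19737) = √8861913 = 2976.8965
r = -747 / 2976.8965 = -0.2509

-0.2509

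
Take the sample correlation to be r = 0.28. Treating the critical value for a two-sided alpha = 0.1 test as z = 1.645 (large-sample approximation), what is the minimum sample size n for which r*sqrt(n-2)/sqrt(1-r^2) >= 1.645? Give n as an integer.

34

Need r·√(n−2)/√(1−r²) ≥ 1.645
√(n−2) ≥ 1.645·√(1−0.0784) / 0.28 = 1.645·0.960000 / 0.28 = 5.6400
n−2 ≥ 31.8096  ⇒  n ≥ 33.8096
Smallest integer n = 34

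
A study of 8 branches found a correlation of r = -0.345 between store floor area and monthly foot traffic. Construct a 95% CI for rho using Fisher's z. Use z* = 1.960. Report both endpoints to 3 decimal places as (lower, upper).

(-0.844, 0.475)

Fisher z: z_r = atanh(r) = ½·ln((1+(-0.345))/(1−(-0.345))) = -0.359757
SE(z) = 1/√(n−3) = 1/√5 = 0.447214
95% ⇒ z* = 1.960; margin = 1.960·0.447214 = 0.876539
CI on z-scale: (-1.236296, 0.516782)
Back-transform: tanh(-1.236296) = -0.844396, tanh(0.516782) = 0.475213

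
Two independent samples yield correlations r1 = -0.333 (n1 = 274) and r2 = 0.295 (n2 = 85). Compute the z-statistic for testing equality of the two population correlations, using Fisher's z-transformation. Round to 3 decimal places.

Fisher z-transforms: z1 = atanh(-0.333) = -0.346199, z2 = atanh(0.295) = 0.304034; difference d = -0.650233
Var(d) = 1/271 + 1/82 = 0.0036900 + 0.0121951 = 0.0158851
z = d/√Var(d) = -0.650233 / √0.0158851 = -0.650233 / 0.126036 = -5.159

-5.159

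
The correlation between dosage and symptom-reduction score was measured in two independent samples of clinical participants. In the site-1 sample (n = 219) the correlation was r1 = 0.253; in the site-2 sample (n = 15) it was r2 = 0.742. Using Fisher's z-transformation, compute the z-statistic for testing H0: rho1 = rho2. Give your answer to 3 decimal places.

-2.348

z1 = atanh(0.253) = 0.258615,  z2 = atanh(0.742) = 0.954915
SE = √(1/(n1−3) + 1/(n2−3)) = √(1/216 + 1/12) = √(0.0046296 + 0.0833333) = √0.0879629 = 0.296585
z = (z1 − z2)/SE = (0.258615 − 0.954915) / 0.296585 = -0.696300 / 0.296585 = -2.348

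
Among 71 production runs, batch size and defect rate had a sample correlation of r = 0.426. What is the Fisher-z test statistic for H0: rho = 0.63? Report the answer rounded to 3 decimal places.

z_r = atanh(0.426) = 0.455000,  z_0 = atanh(0.63) = 0.741416
SE = 1/√(n−3) = 1/√68 = 0.121268
z = (z_r − z_0)/SE = (0.455000 − 0.741416) / 0.121268 = -0.286416 / 0.121268 = -2.362

-2.362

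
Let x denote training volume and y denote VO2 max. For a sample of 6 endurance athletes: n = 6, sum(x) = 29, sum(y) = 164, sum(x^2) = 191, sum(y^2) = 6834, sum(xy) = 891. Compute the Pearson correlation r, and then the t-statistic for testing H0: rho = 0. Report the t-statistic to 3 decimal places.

Numerator: nΣxy − (Σx)(Σy) = 6·891 − (29)(164) = 590
Denominator: √[(nΣx²−(Σx)²)(nΣy²−(Σy)²)]
  nΣx²−(Σx)² = 6·191 − 841 = 305;  nΣy²−(Σy)² = 6·6834 − 26896 = 14108
  √(305·14108) = √4302940 = 2074.3529
r = 590 / 2074.3529 = 0.2844
t = r·√(n−2)/√(1−r²) = 0.2844·√4 / √(1−0.080883) = 0.568800 / 0.958706 = 0.593

0.593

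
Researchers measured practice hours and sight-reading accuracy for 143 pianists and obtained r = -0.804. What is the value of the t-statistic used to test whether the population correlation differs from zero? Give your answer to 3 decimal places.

-16.055

1 − r² = 1 − 0.646416 = 0.353584;  √(1−r²) = 0.594629
√(n−2) = √141 = 11.874342
t = r·√(n−2)/√(1−r²) = -0.804 · 11.874342 / 0.594629 = -16.055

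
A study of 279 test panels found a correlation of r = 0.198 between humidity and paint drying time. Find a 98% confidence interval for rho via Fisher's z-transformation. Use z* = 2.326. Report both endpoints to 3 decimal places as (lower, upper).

z_r = atanh(0.198) = 0.200650;  SE = 1/√(n−3) = 1/√276 = 0.060193
z-limits: 0.200650 ± 2.326·0.060193 = 0.200650 ± 0.140009 = [0.060641, 0.340659]
ρ-limits: (tanh 0.060641, tanh 0.340659) = (0.061, 0.328)

(0.061, 0.328)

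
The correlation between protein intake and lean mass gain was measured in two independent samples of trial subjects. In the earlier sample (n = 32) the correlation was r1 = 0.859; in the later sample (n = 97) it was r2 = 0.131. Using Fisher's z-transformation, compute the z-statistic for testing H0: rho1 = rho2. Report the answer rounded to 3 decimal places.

5.450

Fisher z-transforms: z1 = atanh(0.859) = 1.289517, z2 = atanh(0.131) = 0.131757; difference d = 1.157760
Var(d) = 1/29 + 1/94 = 0.0344828 + 0.0106383 = 0.0451211
z = d/√Var(d) = 1.157760 / √0.0451211 = 1.157760 / 0.212417 = 5.450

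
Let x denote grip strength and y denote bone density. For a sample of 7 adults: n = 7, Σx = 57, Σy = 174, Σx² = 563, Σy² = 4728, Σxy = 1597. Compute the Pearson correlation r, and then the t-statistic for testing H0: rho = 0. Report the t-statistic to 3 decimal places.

Numerator: nΣxy − (Σx)(Σy) = 7·1597 − (57)(174) = 1261
Denominator: √[(nΣx²−(Σx)²)(nΣy²−(Σy)²)]
  nΣx²−(Σx)² = 7·563 − 3249 = 692;  nΣy²−(Σy)² = 7·4728 − 30276 = 2820
  √(692·2820) = √1951440 = 1396.9395
r = 1261 / 1396.9395 = 0.9027
t = r·√(n−2)/√(1−r²) = 0.9027·√5 / √(1−0.814867) = 2.018499 / 0.430271 = 4.691

4.691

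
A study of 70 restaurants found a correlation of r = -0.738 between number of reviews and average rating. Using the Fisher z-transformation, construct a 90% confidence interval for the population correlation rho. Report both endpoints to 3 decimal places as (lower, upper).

(-0.817, -0.632)

Fisher z: z_r = atanh(r) = ½·ln((1+(-0.738))/(1−(-0.738))) = -0.946073
SE(z) = 1/√(n−3) = 1/√67 = 0.122169
90% ⇒ z* = 1.645; margin = 1.645·0.122169 = 0.200968
CI on z-scale: (-1.147041, -0.745105)
Back-transform: tanh(-1.147041) = -0.816771, tanh(-0.745105) = -0.632220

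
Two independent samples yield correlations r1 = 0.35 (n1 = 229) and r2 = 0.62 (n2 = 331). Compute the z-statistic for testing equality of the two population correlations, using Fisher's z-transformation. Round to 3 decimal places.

-4.159

z1 = atanh(0.35) = 0.365444,  z2 = atanh(0.62) = 0.725005
SE = √(1/(n1−3) + 1/(n2−3)) = √(1/226 + 1/328) = √(0.0044248 + 0.0030488) = √0.0074736 = 0.086450
z = (z1 − z2)/SE = (0.365444 − 0.725005) / 0.086450 = -0.359561 / 0.086450 = -4.159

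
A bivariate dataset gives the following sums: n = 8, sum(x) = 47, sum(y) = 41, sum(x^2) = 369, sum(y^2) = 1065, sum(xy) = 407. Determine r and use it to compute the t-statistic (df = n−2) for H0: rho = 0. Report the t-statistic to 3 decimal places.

Numerator: nΣxy − (Σx)(Σy) = 8·407 − (47)(41) = 1329
Denominator: √[(nΣx²−(Σx)²)(nΣy²−(Σy)²)]
  nΣx²−(Σx)² = 8·369 − 2209 = 743;  nΣy²−(Σy)² = 8·1065 − 1681 = 6839
  √(743·6839) = √5081377 = 2254.1910
r = 1329 / 2254.1910 = 0.5896
t = r·√(n−2)/√(1−r²) = 0.5896·√6 / √(1−0.347628) = 1.444219 / 0.807695 = 1.788

1.788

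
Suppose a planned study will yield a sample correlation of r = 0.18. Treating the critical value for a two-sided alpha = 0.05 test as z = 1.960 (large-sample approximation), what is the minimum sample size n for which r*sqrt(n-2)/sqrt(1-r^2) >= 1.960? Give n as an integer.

117

Need r·√(n−2)/√(1−r²) ≥ 1.960
√(n−2) ≥ 1.960·√(1−0.0324) / 0.18 = 1.960·0.983667 / 0.18 = 10.7110
n−2 ≥ 114.7255  ⇒  n ≥ 116.7255
Smallest integer n = 117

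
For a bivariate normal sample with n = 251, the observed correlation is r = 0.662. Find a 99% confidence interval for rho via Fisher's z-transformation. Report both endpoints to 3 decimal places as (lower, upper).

Fisher z: z_r = atanh(r) = ½·ln((1+0.662)/(1−0.662)) = 0.796366
SE(z) = 1/√(n−3) = 1/√248 = 0.063500
99% ⇒ z* = 2.576; margin = 2.576·0.063500 = 0.163576
CI on z-scale: (0.632790, 0.959942)
Back-transform: tanh(0.632790) = 0.559970, tanh(0.959942) = 0.744251

(0.560, 0.744)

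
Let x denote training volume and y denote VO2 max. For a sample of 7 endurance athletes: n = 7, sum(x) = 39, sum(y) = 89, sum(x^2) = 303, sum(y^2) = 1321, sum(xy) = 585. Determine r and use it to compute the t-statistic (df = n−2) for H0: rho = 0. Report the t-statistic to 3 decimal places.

Numerator: nΣxy − (Σx)(Σy) = 7·585 − (39)(89) = 624
Denominator: √[(nΣx²−(Σx)²)(nΣy²−(Σy)²)]
  nΣx²−(Σx)² = 7·303 − 1521 = 600;  nΣy²−(Σy)² = 7·1321 − 7921 = 1326
  √(600·1326) = √795600 = 891.9641
r = 624 / 891.9641 = 0.6996
t = r·√(n−2)/√(1−r²) = 0.6996·√5 / √(1−0.489440) = 1.564353 / 0.714535 = 2.189

2.189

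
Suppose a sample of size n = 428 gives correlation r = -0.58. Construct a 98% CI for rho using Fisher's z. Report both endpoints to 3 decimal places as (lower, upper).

z_r = atanh(-0.58) = -0.662463;  SE = 1/√(n−3) = 1/√425 = 0.048507
z-limits: -0.662463 ± 2.326·0.048507 = -0.662463 ± 0.112827 = [-0.775290, -0.549636]
ρ-limits: (tanh -0.775290, tanh -0.549636) = (-0.650, -0.500)

(-0.650, -0.500)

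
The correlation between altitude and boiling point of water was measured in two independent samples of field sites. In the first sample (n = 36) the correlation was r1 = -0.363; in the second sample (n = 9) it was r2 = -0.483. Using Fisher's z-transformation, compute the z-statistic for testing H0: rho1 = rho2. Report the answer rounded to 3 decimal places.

Fisher z-transforms: z1 = atanh(-0.363) = -0.380337, z2 = atanh(-0.483) = -0.526890; difference d = 0.146553
Var(d) = 1/33 + 1/6 = 0.0303030 + 0.1666667 = 0.1969697
z = d/√Var(d) = 0.146553 / √0.1969697 = 0.146553 / 0.443813 = 0.330

0.330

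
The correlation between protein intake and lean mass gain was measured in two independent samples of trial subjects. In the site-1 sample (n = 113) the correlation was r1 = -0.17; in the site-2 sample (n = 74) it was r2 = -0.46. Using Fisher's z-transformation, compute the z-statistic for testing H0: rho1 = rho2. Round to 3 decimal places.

2.139

Fisher z-transforms: z1 = atanh(-0.17) = -0.171667, z2 = atanh(-0.46) = -0.497311; difference d = 0.325644
Var(d) = 1/110 + 1/71 = 0.0090909 + 0.0140845 = 0.0231754
z = d/√Var(d) = 0.325644 / √0.0231754 = 0.325644 / 0.152235 = 2.139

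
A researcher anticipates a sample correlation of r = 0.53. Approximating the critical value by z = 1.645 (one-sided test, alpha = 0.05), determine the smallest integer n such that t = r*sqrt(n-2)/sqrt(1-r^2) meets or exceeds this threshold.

r√(n−2)/√(1−r²) ≥ 1.645  ⇔  n−2 ≥ (1.645)²·(1−r²)/r²
(1−r²)/r² = (1−0.2809)/0.2809 = 2.5600
n ≥ 2 + 2.706025·2.5600 = 2 + 6.9274 = 8.9274
⌈8.9274⌉ = 9

9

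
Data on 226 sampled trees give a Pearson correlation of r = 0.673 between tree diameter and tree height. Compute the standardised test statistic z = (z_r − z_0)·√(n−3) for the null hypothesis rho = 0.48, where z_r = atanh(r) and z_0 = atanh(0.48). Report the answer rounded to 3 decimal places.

z_r = atanh(0.673) = 0.816207,  z_0 = atanh(0.48) = 0.522984
SE = 1/√(n−3) = 1/√223 = 0.066965
z = (z_r − z_0)/SE = (0.816207 − 0.522984) / 0.066965 = 0.293223 / 0.066965 = 4.379

4.379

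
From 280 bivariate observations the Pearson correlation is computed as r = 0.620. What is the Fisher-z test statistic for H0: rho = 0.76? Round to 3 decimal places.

-4.514

Fisher z: atanh(0.620) = 0.725005, atanh(0.76) = 0.996215
z = (z_r − z_0)·√(n−3) = (0.725005 − 0.996215)·√277 = -0.271210 · 16.643317 = -4.514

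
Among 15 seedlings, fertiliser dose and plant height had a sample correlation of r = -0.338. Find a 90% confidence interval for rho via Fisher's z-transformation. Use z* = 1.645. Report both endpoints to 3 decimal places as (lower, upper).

z_r = atanh(-0.338) = -0.351833;  SE = 1/√(n−3) = 1/√12 = 0.288675
z-limits: -0.351833 ± 1.645·0.288675 = -0.351833 ± 0.474870 = [-0.826703, 0.123037]
ρ-limits: (tanh -0.826703, tanh 0.123037) = (-0.679, 0.122)

(-0.679, 0.122)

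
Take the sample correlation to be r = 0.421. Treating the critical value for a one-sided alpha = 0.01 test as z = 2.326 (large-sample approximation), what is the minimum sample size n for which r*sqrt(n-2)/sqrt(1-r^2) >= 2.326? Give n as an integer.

28

Need r·√(n−2)/√(1−r²) ≥ 2.326
√(n−2) ≥ 2.326·√(1−0.177241) / 0.421 = 2.326·0.907061 / 0.421 = 5.0115
n−2 ≥ 25.1151  ⇒  n ≥ 27.1151
Smallest integer n = 28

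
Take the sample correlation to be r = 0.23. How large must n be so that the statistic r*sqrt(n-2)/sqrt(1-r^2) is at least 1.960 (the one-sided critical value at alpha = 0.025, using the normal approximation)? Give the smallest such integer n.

71

Need r·√(n−2)/√(1−r²) ≥ 1.960
√(n−2) ≥ 1.960·√(1−0.0529) / 0.23 = 1.960·0.973191 / 0.23 = 8.2933
n−2 ≥ 68.7788  ⇒  n ≥ 70.7788
Smallest integer n = 71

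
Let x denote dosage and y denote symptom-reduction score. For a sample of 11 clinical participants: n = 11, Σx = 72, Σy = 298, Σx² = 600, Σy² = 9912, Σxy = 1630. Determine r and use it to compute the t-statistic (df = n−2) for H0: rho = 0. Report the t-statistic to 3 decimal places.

-2.627

Numerator: nΣxy − (Σx)(Σy) = 11·1630 − (72)(298) = -3526
Denominator: √[(nΣx²−(Σx)²)(nΣy²−(Σy)²)]
  nΣx²−(Σx)² = 11·600 − 5184 = 1416;  nΣy²−(Σy)² = 11·9912 − 88804 = 20228
  √(1416·20228) = √28642848 = 5351.9013
r = -3526 / 5351.9013 = -0.6588
t = r·√(n−2)/√(1−r²) = -0.6588·√9 / √(1−0.434017) = -1.976400 / 0.752318 = -2.627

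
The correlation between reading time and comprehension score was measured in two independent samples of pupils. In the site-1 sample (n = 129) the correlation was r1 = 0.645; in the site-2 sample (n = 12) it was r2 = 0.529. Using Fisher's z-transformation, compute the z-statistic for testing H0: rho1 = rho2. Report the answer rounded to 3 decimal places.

0.516

z1 = atanh(0.645) = 0.766689,  z2 = atanh(0.529) = 0.588756
SE = √(1/(n1−3) + 1/(n2−3)) = √(1/126 + 1/9) = √(0.0079365 + 0.1111111) = √0.1190476 = 0.345033
z = (z1 − z2)/SE = (0.766689 − 0.588756) / 0.345033 = 0.177933 / 0.345033 = 0.516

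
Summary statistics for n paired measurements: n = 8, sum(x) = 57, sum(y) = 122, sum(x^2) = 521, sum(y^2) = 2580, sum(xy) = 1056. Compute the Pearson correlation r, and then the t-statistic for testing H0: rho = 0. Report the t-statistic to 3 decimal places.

S_xy = nΣxy − ΣxΣy = 8·1056 − 57·122 = 8448 − 6954 = 1494
S_xx = nΣx² − (Σx)² = 8·521 − 57² = 4168 − 3249 = 919
S_yy = nΣy² − (Σy)² = 8·2580 − 122² = 20640 − 14884 = 5756
r = S_xy / √(S_xx·S_yy) = 1494 / √(919·5756) = 1494 / √5289764 = 1494 / 2299.9487 = 0.6496
t = r·√(n−2)/√(1−r²) = 0.6496·√6 / √(1−0.421980) = 1.591189 / 0.760276 = 2.093

2.093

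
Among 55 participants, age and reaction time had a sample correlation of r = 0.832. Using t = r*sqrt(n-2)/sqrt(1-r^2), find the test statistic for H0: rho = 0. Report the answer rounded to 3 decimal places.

t = r·√(n−2) / √(1−r²) with r = 0.832, n = 55
  = 0.832·√53 / √(1 − 0.692224)
  = 0.832·7.280110 / 0.554776
  = 6.057052 / 0.554776 = 10.918

10.918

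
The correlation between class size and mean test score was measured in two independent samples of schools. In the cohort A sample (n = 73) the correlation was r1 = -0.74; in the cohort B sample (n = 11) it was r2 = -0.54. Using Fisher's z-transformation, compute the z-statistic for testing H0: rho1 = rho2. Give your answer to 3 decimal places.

z1 = atanh(-0.74) = -0.950479,  z2 = atanh(-0.54) = -0.604156
SE = √(1/(n1−3) + 1/(n2−3)) = √(1/70 + 1/8) = √(0.0142857 + 0.1250000) = √0.1392857 = 0.373210
z = (z1 − z2)/SE = (-0.950479 − (-0.604156)) / 0.373210 = -0.346323 / 0.373210 = -0.928

-0.928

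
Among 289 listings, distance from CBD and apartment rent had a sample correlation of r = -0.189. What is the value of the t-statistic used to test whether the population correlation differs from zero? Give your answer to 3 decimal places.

1 − r² = 1 − 0.035721 = 0.964279;  √(1−r²) = 0.981977
√(n−2) = √287 = 16.941074
t = r·√(n−2)/√(1−r²) = -0.189 · 16.941074 / 0.981977 = -3.261

-3.261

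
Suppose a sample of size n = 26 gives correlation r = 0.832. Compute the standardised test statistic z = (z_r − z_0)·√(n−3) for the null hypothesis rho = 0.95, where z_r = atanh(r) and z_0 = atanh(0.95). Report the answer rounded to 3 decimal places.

Fisher z: atanh(0.832) = 1.194600, atanh(0.95) = 1.831781
z = (z_r − z_0)·√(n−3) = (1.194600 − 1.831781)·√23 = -0.637181 · 4.795832 = -3.056

-3.056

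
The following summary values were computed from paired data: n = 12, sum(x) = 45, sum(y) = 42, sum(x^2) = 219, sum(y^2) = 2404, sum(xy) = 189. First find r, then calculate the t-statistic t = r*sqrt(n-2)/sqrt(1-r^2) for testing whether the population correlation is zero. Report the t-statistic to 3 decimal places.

S_xy = nΣxy − ΣxΣy = 12·189 − 45·42 = 2268 − 1890 = 378
S_xx = nΣx² − (Σx)² = 12·219 − 45² = 2628 − 2025 = 603
S_yy = nΣy² − (Σy)² = 12·2404 − 42² = 28848 − 1764 = 27084
r = S_xy / √(S_xx·S_yy) = 378 / √(603·27084) = 378 / √16331652 = 378 / 4041.2439 = 0.0935
t = r·√(n−2)/√(1−r²) = 0.0935·√10 / √(1−0.008742) = 0.295673 / 0.995619 = 0.297

0.297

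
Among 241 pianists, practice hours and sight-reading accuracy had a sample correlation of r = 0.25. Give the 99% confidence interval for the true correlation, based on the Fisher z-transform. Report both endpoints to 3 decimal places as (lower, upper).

z_r = atanh(0.25) = 0.255413;  SE = 1/√(n−3) = 1/√238 = 0.064820
z-limits: 0.255413 ± 2.576·0.064820 = 0.255413 ± 0.166976 = [0.088437, 0.422389]
ρ-limits: (tanh 0.088437, tanh 0.422389) = (0.088, 0.399)

(0.088, 0.399)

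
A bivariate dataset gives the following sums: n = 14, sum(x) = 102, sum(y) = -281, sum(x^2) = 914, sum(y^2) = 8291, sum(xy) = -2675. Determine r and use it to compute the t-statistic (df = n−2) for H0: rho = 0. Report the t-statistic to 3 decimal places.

Numerator: nΣxy − (Σx)(Σy) = 14·(-2675) − (102)(-281) = -8788
Denominator: √[(nΣx²−(Σx)²)(nΣy²−(Σy)²)]
  nΣx²−(Σx)² = 14·914 − 10404 = 2392;  nΣy²−(Σy)² = 14·8291 − 78961 = 37113
  √(2392·37113) = √88774296 = 9422.0113
r = -8788 / 9422.0113 = -0.9327
t = r·√(n−2)/√(1−r²) = -0.9327·√12 / √(1−0.869929) = -3.230968 / 0.360654 = -8.959

-8.959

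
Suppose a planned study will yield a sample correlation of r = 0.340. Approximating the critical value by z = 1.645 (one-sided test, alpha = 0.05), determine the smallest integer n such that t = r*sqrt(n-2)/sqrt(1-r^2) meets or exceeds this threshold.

Need r·√(n−2)/√(1−r²) ≥ 1.645
√(n−2) ≥ 1.645·√(1−0.115600) / 0.340 = 1.645·0.940425 / 0.340 = 4.5500
n−2 ≥ 20.7025  ⇒  n ≥ 22.7025
Smallest integer n = 23

23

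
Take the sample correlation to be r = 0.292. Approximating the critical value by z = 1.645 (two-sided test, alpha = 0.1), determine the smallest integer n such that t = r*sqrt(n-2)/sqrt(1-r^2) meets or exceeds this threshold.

32

r√(n−2)/√(1−r²) ≥ 1.645  ⇔  n−2 ≥ (1.645)²·(1−r²)/r²
(1−r²)/r² = (1−0.085264)/0.085264 = 10.7283
n ≥ 2 + 2.706025·10.7283 = 2 + 29.0310 = 31.0310
⌈31.0310⌉ = 32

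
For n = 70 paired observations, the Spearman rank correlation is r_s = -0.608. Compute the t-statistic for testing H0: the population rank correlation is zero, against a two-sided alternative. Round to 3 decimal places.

1 − r_s² = 1 − 0.369664 = 0.630336;  √(1−r_s²) = 0.793937
√(n−2) = √68 = 8.246211
t = r_s·√(n−2)/√(1−r_s²) = -0.608 · 8.246211 / 0.793937 = -6.315

-6.315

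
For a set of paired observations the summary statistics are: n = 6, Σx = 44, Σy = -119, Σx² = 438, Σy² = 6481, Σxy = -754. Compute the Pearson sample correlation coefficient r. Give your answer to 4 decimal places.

S_xy = nΣxy − ΣxΣy = 6·(-754) − 44·(-119) = -4524 − (-5236) = 712
S_xx = nΣx² − (Σx)² = 6·438 − 44² = 2628 − 1936 = 692
S_yy = nΣy² − (Σy)² = 6·6481 − (-119)² = 38886 − 14161 = 24725
r = S_xy / √(S_xx·S_yy) = 712 / √(692·24725) = 712 / √17109700 = 712 / 4136.3873 = 0.1721

0.1721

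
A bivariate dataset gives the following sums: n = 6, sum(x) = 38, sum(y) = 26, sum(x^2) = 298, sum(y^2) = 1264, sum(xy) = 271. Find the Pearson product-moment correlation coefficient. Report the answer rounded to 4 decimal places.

0.4139

S_xy = nΣxy − ΣxΣy = 6·271 − 38·26 = 1626 − 988 = 638
S_xx = nΣx² − (Σx)² = 6·298 − 38² = 1788 − 1444 = 344
S_yy = nΣy² − (Σy)² = 6·1264 − 26² = 7584 − 676 = 6908
r = S_xy / √(S_xx·S_yy) = 638 / √(344·6908) = 638 / √2376352 = 638 / 1541.5421 = 0.4139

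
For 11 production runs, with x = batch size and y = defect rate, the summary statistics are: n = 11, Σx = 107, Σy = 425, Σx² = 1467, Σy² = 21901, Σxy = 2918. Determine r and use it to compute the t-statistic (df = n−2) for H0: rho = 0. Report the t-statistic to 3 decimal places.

S_xy = nΣxy − ΣxΣy = 11·2918 − 107·425 = 32098 − 45475 = -13377
S_xx = nΣx² − (Σx)² = 11·1467 − 107² = 16137 − 11449 = 4688
S_yy = nΣy² − (Σy)² = 11·21901 − 425² = 240911 − 180625 = 60286
r = S_xy / √(S_xx·S_yy) = -13377 / √(4688·60286) = -13377 / √282620768 = -13377 / 16811.3286 = -0.7957
t = r·√(n−2)/√(1−r²) = -0.7957·√9 / √(1−0.633138) = -2.387100 / 0.605691 = -3.941

-3.941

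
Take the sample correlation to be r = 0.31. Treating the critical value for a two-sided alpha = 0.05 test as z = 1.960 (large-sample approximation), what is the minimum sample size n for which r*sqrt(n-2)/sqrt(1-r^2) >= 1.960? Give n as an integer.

Need r·√(n−2)/√(1−r²) ≥ 1.960
√(n−2) ≥ 1.960·√(1−0.0961) / 0.31 = 1.960·0.950737 / 0.31 = 6.0111
n−2 ≥ 36.1333  ⇒  n ≥ 38.1333
Smallest integer n = 39

39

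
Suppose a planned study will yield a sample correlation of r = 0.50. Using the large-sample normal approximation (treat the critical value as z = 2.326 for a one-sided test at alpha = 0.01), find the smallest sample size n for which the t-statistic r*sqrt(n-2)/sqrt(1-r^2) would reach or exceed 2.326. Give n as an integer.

19

Need r·√(n−2)/√(1−r²) ≥ 2.326
√(n−2) ≥ 2.326·√(1−0.2500) / 0.50 = 2.326·0.866025 / 0.50 = 4.0287
n−2 ≥ 16.2304  ⇒  n ≥ 18.2304
Smallest integer n = 19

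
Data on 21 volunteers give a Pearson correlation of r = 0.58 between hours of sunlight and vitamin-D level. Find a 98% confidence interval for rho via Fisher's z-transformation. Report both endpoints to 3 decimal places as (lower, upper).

Fisher z: z_r = atanh(r) = ½·ln((1+0.58)/(1−0.58)) = 0.662463
SE(z) = 1/√(n−3) = 1/√18 = 0.235702
98% ⇒ z* = 2.326; margin = 2.326·0.235702 = 0.548243
CI on z-scale: (0.114220, 1.210706)
Back-transform: tanh(0.114220) = 0.113726, tanh(1.210706) = 0.836891

(0.114, 0.837)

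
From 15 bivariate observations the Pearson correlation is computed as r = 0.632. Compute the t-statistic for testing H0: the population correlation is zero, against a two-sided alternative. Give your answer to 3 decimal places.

1 − r² = 1 − 0.399424 = 0.600576;  √(1−r²) = 0.774968
√(n−2) = √13 = 3.605551
t = r·√(n−2)/√(1−r²) = 0.632 · 3.605551 / 0.774968 = 2.940

2.940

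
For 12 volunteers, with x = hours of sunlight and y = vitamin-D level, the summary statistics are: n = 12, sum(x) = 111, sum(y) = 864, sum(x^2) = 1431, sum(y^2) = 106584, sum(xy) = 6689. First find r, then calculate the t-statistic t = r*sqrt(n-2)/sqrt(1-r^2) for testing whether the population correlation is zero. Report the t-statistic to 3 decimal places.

Numerator: nΣxy − (Σx)(Σy) = 12·6689 − (111)(864) = -15636
Denominator: √[(nΣx²−(Σx)²)(nΣy²−(Σy)²)]
  nΣx²−(Σx)² = 12·1431 − 12321 = 4851;  nΣy²−(Σy)² = 12·106584 − 746496 = 532512
  √(4851·532512) = √2583215712 = 50825.3452
r = -15636 / 50825.3452 = -0.3076
t = r·√(n−2)/√(1−r²) = -0.3076·√10 / √(1−0.094618) = -0.972717 / 0.951516 = -1.022

-1.022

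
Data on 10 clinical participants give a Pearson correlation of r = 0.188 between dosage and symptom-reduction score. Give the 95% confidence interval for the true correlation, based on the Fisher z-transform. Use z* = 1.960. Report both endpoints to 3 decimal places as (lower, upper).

(-0.501, 0.731)

z_r = atanh(0.188) = 0.190263;  SE = 1/√(n−3) = 1/√7 = 0.377964
z-limits: 0.190263 ± 1.960·0.377964 = 0.190263 ± 0.740809 = [-0.550546, 0.931072]
ρ-limits: (tanh -0.550546, tanh 0.931072) = (-0.501, 0.731)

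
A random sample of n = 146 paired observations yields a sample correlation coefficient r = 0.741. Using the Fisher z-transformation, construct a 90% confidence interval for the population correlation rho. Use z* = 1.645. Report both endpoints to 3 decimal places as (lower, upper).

Fisher z: z_r = atanh(r) = ½·ln((1+0.741)/(1−0.741)) = 0.952693
SE(z) = 1/√(n−3) = 1/√143 = 0.083624
90% ⇒ z* = 1.645; margin = 1.645·0.083624 = 0.137561
CI on z-scale: (0.815132, 1.090254)
Back-transform: tanh(0.815132) = 0.672412, tanh(1.090254) = 0.796971

(0.672, 0.797)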